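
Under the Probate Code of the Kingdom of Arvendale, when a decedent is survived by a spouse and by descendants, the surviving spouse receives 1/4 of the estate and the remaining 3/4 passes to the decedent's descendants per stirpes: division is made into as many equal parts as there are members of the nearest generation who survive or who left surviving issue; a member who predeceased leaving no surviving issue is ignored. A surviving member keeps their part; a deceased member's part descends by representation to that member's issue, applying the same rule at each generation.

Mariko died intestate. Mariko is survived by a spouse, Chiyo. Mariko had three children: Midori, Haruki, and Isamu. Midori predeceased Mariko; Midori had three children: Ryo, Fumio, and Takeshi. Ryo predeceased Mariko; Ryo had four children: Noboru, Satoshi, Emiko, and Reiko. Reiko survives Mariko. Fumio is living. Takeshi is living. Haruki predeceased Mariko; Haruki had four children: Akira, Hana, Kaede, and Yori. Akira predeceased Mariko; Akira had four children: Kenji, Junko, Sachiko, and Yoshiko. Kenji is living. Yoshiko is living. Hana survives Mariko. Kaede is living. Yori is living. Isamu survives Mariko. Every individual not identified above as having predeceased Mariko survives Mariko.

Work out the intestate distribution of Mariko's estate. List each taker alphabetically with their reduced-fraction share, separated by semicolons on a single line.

Chiyo 1/4; Emiko 1/48; Fumio 1/12; Hana 1/16; Isamu 1/4; Junko 1/64; Kaede 1/16; Kenji 1/64; Noboru 1/48; Reiko 1/48; Sachiko 1/64; Satoshi 1/48; Takeshi 1/12; Yori 1/16; Yoshiko 1/64

Chiyo, as surviving spouse, takes 1/4.
The remaining 3/4 passes to Mariko's descendants per stirpes.
The 3/4 is divided into 3 equal shares of 1/4 among Midori, Haruki, Isamu.
Midori predeceased; the 1/4 allotted to Midori's branch passes to Midori's issue by representation.
The 1/4 is divided into 3 equal shares of 1/12 among Ryo, Fumio, Takeshi.
Ryo predeceased; the 1/12 allotted to Ryo's branch passes to Ryo's issue by representation.
The 1/12 is divided into 4 equal shares of 1/48 among Noboru, Satoshi, Emiko, Reiko.
Noboru is living and takes 1/48.
Satoshi is living and takes 1/48.
Emiko is living and takes 1/48.
Reiko is living and takes 1/48.
Fumio is living and takes 1/12.
Takeshi is living and takes 1/12.
Haruki predeceased; the 1/4 allotted to Haruki's branch passes to Haruki's issue by representation.
The 1/4 is divided into 4 equal shares of 1/16 among Akira, Hana, Kaede, Yori.
Akira predeceased; the 1/16 allotted to Akira's branch passes to Akira's issue by representation.
The 1/16 is divided into 4 equal shares of 1/64 among Kenji, Junko, Sachiko, Yoshiko.
Kenji is living and takes 1/64.
Junko is living and takes 1/64.
Sachiko is living and takes 1/64.
Yoshiko is living and takes 1/64.
Hana is living and takes 1/16.
Kaede is living and takes 1/16.
Yori is living and takes 1/16.
Isamu is living and takes 1/4.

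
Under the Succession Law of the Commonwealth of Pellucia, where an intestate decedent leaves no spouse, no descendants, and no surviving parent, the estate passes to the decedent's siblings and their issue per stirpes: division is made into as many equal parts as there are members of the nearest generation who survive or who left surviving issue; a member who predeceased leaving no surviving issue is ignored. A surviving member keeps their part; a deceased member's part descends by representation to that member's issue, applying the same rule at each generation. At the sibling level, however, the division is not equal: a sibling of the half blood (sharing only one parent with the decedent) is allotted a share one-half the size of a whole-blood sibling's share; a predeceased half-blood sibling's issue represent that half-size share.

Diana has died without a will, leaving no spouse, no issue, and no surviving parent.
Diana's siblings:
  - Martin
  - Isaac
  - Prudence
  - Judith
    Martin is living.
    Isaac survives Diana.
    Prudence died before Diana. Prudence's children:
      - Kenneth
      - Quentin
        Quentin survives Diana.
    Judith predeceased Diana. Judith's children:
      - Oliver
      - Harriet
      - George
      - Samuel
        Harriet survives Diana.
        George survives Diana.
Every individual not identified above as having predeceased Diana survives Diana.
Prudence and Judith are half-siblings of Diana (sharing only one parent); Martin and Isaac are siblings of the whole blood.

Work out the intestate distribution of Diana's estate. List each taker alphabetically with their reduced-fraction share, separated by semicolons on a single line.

No spouse, descendants, or parent survives, so the estate passes to Diana's siblings per stirpes.
Half-blood siblings count for one-half the weight of whole-blood siblings at the initial division.
Dividing 1 in proportion to weights (total weight 3): Martin (weight 1) → 1/3; Isaac (weight 1) → 1/3; Prudence (weight 1/2) → 1/6; Judith (weight 1/2) → 1/6.
Martin is living and takes 1/3.
Isaac is living and takes 1/3.
Prudence predeceased; the 1/6 allotted to Prudence's branch passes to Prudence's issue by representation.
The 1/6 is divided into 2 equal shares of 1/12 among Kenneth, Quentin.
Kenneth is living and takes 1/12.
Quentin is living and takes 1/12.
Judith predeceased; the 1/6 allotted to Judith's branch passes to Judith's issue by representation.
The 1/6 is divided into 4 equal shares of 1/24 among Oliver, Harriet, George, Samuel.
Oliver is living and takes 1/24.
Harriet is living and takes 1/24.
George is living and takes 1/24.
Samuel is living and takes 1/24.

George 1/24; Harriet 1/24; Isaac 1/3; Kenneth 1/12; Martin 1/3; Oliver 1/24; Quentin 1/12; Samuel 1/24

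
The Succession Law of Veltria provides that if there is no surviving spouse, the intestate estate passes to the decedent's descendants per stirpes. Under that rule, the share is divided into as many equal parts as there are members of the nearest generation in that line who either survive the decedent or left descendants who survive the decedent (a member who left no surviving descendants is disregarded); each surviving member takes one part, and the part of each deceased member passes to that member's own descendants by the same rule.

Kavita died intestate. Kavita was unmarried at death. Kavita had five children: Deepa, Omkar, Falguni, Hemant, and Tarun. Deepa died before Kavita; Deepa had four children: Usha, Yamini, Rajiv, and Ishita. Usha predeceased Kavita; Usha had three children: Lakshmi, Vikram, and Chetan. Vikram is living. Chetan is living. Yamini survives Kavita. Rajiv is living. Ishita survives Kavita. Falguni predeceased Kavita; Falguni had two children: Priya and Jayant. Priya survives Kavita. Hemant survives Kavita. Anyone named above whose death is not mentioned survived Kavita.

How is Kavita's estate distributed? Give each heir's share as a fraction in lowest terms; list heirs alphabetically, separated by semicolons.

There is no surviving spouse, so the entire estate passes to Kavita's descendants per stirpes.
The estate is divided into 5 equal shares of 1/5 among Deepa, Omkar, Falguni, Hemant, Tarun.
Deepa predeceased; the 1/5 allotted to Deepa's branch passes to Deepa's issue by representation.
The 1/5 is divided into 4 equal shares of 1/20 among Usha, Yamini, Rajiv, Ishita.
Usha predeceased; the 1/20 allotted to Usha's branch passes to Usha's issue by representation.
The 1/20 is divided into 3 equal shares of 1/60 among Lakshmi, Vikram, Chetan.
Lakshmi is living and takes 1/60.
Vikram is living and takes 1/60.
Chetan is living and takes 1/60.
Yamini is living and takes 1/20.
Rajiv is living and takes 1/20.
Ishita is living and takes 1/20.
Omkar is living and takes 1/5.
Falguni predeceased; the 1/5 allotted to Falguni's branch passes to Falguni's issue by representation.
The 1/5 is divided into 2 equal shares of 1/10 among Priya, Jayant.
Priya is living and takes 1/10.
Jayant is living and takes 1/10.
Hemant is living and takes 1/5.
Tarun is living and takes 1/5.

Chetan 1/60; Hemant 1/5; Ishita 1/20; Jayant 1/10; Lakshmi 1/60; Omkar 1/5; Priya 1/10; Rajiv 1/20; Tarun 1/5; Vikram 1/60; Yamini 1/20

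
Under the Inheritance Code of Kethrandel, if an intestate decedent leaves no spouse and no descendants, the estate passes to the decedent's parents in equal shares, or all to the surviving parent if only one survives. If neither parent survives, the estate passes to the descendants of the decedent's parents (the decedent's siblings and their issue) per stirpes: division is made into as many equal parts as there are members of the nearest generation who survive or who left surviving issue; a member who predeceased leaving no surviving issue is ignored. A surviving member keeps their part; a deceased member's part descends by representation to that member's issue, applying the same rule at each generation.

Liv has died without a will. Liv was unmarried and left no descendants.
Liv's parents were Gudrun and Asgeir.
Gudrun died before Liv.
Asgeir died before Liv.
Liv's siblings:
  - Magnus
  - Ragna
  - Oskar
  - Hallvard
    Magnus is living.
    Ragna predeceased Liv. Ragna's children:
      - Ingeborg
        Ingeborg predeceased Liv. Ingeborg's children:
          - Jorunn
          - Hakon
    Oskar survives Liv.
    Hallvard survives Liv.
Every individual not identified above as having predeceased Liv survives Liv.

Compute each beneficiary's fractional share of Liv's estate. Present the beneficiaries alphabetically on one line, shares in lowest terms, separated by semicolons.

Hakon 1/8; Hallvard 1/4; Jorunn 1/8; Magnus 1/4; Oskar 1/4

Neither parent survives and there are no descendants, so the estate passes to Liv's siblings and their issue per stirpes.
The estate is divided into 4 equal shares of 1/4 among Magnus, Ragna, Oskar, Hallvard.
Magnus is living and takes 1/4.
Ragna predeceased; the 1/4 allotted to Ragna's branch passes to Ragna's issue by representation.
Ingeborg's line is the sole branch at this level, so the full 1/4 passes to Ingeborg's issue by representation.
The 1/4 is divided into 2 equal shares of 1/8 among Jorunn, Hakon.
Jorunn is living and takes 1/8.
Hakon is living and takes 1/8.
Oskar is living and takes 1/4.
Hallvard is living and takes 1/4.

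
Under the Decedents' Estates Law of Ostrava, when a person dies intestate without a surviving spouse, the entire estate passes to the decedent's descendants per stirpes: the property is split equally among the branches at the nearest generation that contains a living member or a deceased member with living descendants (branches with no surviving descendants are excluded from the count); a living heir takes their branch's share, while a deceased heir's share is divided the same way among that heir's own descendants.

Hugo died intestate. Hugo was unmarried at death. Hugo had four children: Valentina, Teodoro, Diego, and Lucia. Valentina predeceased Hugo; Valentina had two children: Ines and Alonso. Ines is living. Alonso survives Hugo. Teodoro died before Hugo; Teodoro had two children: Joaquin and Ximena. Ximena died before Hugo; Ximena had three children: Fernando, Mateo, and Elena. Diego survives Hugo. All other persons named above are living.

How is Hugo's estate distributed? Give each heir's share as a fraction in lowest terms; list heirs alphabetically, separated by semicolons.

Alonso 1/8; Diego 1/4; Elena 1/24; Fernando 1/24; Ines 1/8; Joaquin 1/8; Lucia 1/4; Mateo 1/24

There is no surviving spouse, so the entire estate passes to Hugo's descendants per stirpes.
The estate is divided into 4 equal shares of 1/4 among Valentina, Teodoro, Diego, Lucia.
Valentina predeceased; the 1/4 allotted to Valentina's branch passes to Valentina's issue by representation.
The 1/4 is divided into 2 equal shares of 1/8 among Ines, Alonso.
Ines is living and takes 1/8.
Alonso is living and takes 1/8.
Teodoro predeceased; the 1/4 allotted to Teodoro's branch passes to Teodoro's issue by representation.
The 1/4 is divided into 2 equal shares of 1/8 among Joaquin, Ximena.
Joaquin is living and takes 1/8.
Ximena predeceased; the 1/8 allotted to Ximena's branch passes to Ximena's issue by representation.
The 1/8 is divided into 3 equal shares of 1/24 among Fernando, Mateo, Elena.
Fernando is living and takes 1/24.
Mateo is living and takes 1/24.
Elena is living and takes 1/24.
Diego is living and takes 1/4.
Lucia is living and takes 1/4.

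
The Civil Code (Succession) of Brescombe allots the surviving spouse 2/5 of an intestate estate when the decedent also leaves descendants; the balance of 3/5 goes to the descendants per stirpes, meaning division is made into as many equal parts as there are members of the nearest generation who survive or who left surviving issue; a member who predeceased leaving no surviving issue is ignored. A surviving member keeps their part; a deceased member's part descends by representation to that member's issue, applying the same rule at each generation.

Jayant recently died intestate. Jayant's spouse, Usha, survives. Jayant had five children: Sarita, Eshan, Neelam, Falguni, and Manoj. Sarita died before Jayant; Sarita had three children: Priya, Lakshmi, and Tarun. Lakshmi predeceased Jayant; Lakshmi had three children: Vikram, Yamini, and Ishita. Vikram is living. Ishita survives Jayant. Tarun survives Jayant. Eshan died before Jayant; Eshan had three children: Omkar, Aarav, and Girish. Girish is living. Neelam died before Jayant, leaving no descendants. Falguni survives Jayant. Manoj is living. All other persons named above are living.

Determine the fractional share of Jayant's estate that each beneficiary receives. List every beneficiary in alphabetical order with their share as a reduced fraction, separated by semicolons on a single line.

Aarav 1/20; Falguni 3/20; Girish 1/20; Ishita 1/60; Manoj 3/20; Omkar 1/20; Priya 1/20; Tarun 1/20; Usha 2/5; Vikram 1/60; Yamini 1/60

Usha, as surviving spouse, takes 2/5.
The remaining 3/5 passes to Jayant's descendants per stirpes.
Neelam left no surviving issue, so that branch lapses and is disregarded.
The 3/5 is divided into 4 equal shares of 3/20 among Sarita, Eshan, Falguni, Manoj.
Sarita predeceased; the 3/20 allotted to Sarita's branch passes to Sarita's issue by representation.
The 3/20 is divided into 3 equal shares of 1/20 among Priya, Lakshmi, Tarun.
Priya is living and takes 1/20.
Lakshmi predeceased; the 1/20 allotted to Lakshmi's branch passes to Lakshmi's issue by representation.
The 1/20 is divided into 3 equal shares of 1/60 among Vikram, Yamini, Ishita.
Vikram is living and takes 1/60.
Yamini is living and takes 1/60.
Ishita is living and takes 1/60.
Tarun is living and takes 1/20.
Eshan predeceased; the 3/20 allotted to Eshan's branch passes to Eshan's issue by representation.
The 3/20 is divided into 3 equal shares of 1/20 among Omkar, Aarav, Girish.
Omkar is living and takes 1/20.
Aarav is living and takes 1/20.
Girish is living and takes 1/20.
Falguni is living and takes 3/20.
Manoj is living and takes 3/20.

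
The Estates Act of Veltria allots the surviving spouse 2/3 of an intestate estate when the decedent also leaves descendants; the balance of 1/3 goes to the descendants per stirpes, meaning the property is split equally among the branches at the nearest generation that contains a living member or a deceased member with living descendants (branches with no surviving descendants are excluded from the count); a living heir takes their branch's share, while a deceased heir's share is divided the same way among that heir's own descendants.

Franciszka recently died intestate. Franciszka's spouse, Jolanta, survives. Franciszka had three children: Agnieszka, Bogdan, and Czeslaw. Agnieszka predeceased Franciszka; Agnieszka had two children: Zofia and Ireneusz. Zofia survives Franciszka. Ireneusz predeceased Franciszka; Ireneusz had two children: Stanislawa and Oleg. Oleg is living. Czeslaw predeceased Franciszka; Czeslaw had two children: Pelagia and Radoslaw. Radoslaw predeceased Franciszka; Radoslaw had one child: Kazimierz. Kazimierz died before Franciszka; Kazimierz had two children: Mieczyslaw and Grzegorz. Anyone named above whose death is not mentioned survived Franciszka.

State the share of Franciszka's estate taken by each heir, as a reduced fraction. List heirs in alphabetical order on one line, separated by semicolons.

Bogdan 1/9; Grzegorz 1/36; Jolanta 2/3; Mieczyslaw 1/36; Oleg 1/36; Pelagia 1/18; Stanislawa 1/36; Zofia 1/18

Jolanta, as surviving spouse, takes 2/3.
The remaining 1/3 passes to Franciszka's descendants per stirpes.
The 1/3 is divided into 3 equal shares of 1/9 among Agnieszka, Bogdan, Czeslaw.
Agnieszka predeceased; the 1/9 allotted to Agnieszka's branch passes to Agnieszka's issue by representation.
The 1/9 is divided into 2 equal shares of 1/18 among Zofia, Ireneusz.
Zofia is living and takes 1/18.
Ireneusz predeceased; the 1/18 allotted to Ireneusz's branch passes to Ireneusz's issue by representation.
The 1/18 is divided into 2 equal shares of 1/36 among Stanislawa, Oleg.
Stanislawa is living and takes 1/36.
Oleg is living and takes 1/36.
Bogdan is living and takes 1/9.
Czeslaw predeceased; the 1/9 allotted to Czeslaw's branch passes to Czeslaw's issue by representation.
The 1/9 is divided into 2 equal shares of 1/18 among Pelagia, Radoslaw.
Pelagia is living and takes 1/18.
Radoslaw predeceased; the 1/18 allotted to Radoslaw's branch passes to Radoslaw's issue by representation.
Kazimierz's line is the sole branch at this level, so the full 1/18 passes to Kazimierz's issue by representation.
The 1/18 is divided into 2 equal shares of 1/36 among Mieczyslaw, Grzegorz.
Mieczyslaw is living and takes 1/36.
Grzegorz is living and takes 1/36.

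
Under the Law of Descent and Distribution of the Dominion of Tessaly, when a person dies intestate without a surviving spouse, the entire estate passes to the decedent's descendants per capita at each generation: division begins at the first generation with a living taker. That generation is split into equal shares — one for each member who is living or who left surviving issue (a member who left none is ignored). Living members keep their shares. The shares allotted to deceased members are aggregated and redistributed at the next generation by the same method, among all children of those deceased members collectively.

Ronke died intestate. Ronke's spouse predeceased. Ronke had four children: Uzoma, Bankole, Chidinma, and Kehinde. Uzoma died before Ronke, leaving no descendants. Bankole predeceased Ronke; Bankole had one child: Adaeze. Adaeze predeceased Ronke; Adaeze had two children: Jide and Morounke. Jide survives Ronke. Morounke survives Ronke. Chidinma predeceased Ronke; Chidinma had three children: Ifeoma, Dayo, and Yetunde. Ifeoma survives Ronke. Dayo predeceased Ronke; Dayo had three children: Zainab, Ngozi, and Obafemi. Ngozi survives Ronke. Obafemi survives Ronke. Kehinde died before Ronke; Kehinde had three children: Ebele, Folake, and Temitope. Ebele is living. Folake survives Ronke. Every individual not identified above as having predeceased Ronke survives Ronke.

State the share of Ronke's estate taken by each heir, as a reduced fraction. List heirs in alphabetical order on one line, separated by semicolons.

Ebele 1/7; Folake 1/7; Ifeoma 1/7; Jide 2/35; Morounke 2/35; Ngozi 2/35; Obafemi 2/35; Temitope 1/7; Yetunde 1/7; Zainab 2/35

There is no surviving spouse, so the entire estate passes to Ronke's descendants per capita at each generation.
No one at generation 1 (Bankole, Chidinma, Kehinde) is living; moving to the next generation.
At generation 2 (Adaeze, Ifeoma, Dayo, Yetunde, Ebele, Folake, Temitope) there are 7 shares of (1)/7 = 1/7 each.
Living: Ifeoma, Yetunde, Ebele, Folake, and Temitope — each takes 1/7.
Deceased: Adaeze and Dayo. Their combined 2/7 is pooled and carried to generation 3.
At generation 3 (Jide, Morounke, Zainab, Ngozi, Obafemi) there are 5 shares of (2/7)/5 = 2/35 each.
Living: Jide, Morounke, Zainab, Ngozi, and Obafemi — each takes 2/35.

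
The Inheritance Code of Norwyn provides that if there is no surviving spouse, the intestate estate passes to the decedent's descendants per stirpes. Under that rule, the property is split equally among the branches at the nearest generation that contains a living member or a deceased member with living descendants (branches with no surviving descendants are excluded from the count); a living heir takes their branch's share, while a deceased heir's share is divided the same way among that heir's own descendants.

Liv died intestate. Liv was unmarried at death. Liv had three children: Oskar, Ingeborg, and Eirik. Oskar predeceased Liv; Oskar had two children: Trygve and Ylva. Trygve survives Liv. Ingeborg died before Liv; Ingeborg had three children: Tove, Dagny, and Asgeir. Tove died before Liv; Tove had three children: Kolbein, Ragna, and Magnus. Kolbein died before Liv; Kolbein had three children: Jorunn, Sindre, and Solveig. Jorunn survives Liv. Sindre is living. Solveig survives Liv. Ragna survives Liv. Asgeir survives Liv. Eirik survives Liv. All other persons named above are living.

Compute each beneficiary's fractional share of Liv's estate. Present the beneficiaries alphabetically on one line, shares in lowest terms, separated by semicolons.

Asgeir 1/9; Dagny 1/9; Eirik 1/3; Jorunn 1/81; Magnus 1/27; Ragna 1/27; Sindre 1/81; Solveig 1/81; Trygve 1/6; Ylva 1/6

There is no surviving spouse, so the entire estate passes to Liv's descendants per stirpes.
The estate is divided into 3 equal shares of 1/3 among Oskar, Ingeborg, Eirik.
Oskar predeceased; the 1/3 allotted to Oskar's branch passes to Oskar's issue by representation.
The 1/3 is divided into 2 equal shares of 1/6 among Trygve, Ylva.
Trygve is living and takes 1/6.
Ylva is living and takes 1/6.
Ingeborg predeceased; the 1/3 allotted to Ingeborg's branch passes to Ingeborg's issue by representation.
The 1/3 is divided into 3 equal shares of 1/9 among Tove, Dagny, Asgeir.
Tove predeceased; the 1/9 allotted to Tove's branch passes to Tove's issue by representation.
The 1/9 is divided into 3 equal shares of 1/27 among Kolbein, Ragna, Magnus.
Kolbein predeceased; the 1/27 allotted to Kolbein's branch passes to Kolbein's issue by representation.
The 1/27 is divided into 3 equal shares of 1/81 among Jorunn, Sindre, Solveig.
Jorunn is living and takes 1/81.
Sindre is living and takes 1/81.
Solveig is living and takes 1/81.
Ragna is living and takes 1/27.
Magnus is living and takes 1/27.
Dagny is living and takes 1/9.
Asgeir is living and takes 1/9.
Eirik is living and takes 1/3.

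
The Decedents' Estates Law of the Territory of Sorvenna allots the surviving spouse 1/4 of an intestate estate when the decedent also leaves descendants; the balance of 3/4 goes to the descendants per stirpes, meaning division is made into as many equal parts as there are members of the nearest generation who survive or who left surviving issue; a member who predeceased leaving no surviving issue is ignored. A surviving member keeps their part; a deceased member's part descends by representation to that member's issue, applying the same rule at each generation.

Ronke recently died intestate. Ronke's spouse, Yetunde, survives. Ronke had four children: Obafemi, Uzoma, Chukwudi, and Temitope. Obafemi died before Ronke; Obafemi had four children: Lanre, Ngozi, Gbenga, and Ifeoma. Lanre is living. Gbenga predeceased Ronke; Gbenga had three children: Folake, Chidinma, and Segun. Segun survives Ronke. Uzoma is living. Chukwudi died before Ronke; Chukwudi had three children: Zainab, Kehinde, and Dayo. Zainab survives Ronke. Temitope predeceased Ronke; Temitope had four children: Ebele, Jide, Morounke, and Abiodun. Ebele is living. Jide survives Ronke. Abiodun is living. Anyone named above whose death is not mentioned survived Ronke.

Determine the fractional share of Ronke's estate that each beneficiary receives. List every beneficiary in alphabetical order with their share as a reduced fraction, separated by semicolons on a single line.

Abiodun 3/64; Chidinma 1/64; Dayo 1/16; Ebele 3/64; Folake 1/64; Ifeoma 3/64; Jide 3/64; Kehinde 1/16; Lanre 3/64; Morounke 3/64; Ngozi 3/64; Segun 1/64; Uzoma 3/16; Yetunde 1/4; Zainab 1/16

Yetunde, as surviving spouse, takes 1/4.
The remaining 3/4 passes to Ronke's descendants per stirpes.
The 3/4 is divided into 4 equal shares of 3/16 among Obafemi, Uzoma, Chukwudi, Temitope.
Obafemi predeceased; the 3/16 allotted to Obafemi's branch passes to Obafemi's issue by representation.
The 3/16 is divided into 4 equal shares of 3/64 among Lanre, Ngozi, Gbenga, Ifeoma.
Lanre is living and takes 3/64.
Ngozi is living and takes 3/64.
Gbenga predeceased; the 3/64 allotted to Gbenga's branch passes to Gbenga's issue by representation.
The 3/64 is divided into 3 equal shares of 1/64 among Folake, Chidinma, Segun.
Folake is living and takes 1/64.
Chidinma is living and takes 1/64.
Segun is living and takes 1/64.
Ifeoma is living and takes 3/64.
Uzoma is living and takes 3/16.
Chukwudi predeceased; the 3/16 allotted to Chukwudi's branch passes to Chukwudi's issue by representation.
The 3/16 is divided into 3 equal shares of 1/16 among Zainab, Kehinde, Dayo.
Zainab is living and takes 1/16.
Kehinde is living and takes 1/16.
Dayo is living and takes 1/16.
Temitope predeceased; the 3/16 allotted to Temitope's branch passes to Temitope's issue by representation.
The 3/16 is divided into 4 equal shares of 3/64 among Ebele, Jide, Morounke, Abiodun.
Ebele is living and takes 3/64.
Jide is living and takes 3/64.
Morounke is living and takes 3/64.
Abiodun is living and takes 3/64.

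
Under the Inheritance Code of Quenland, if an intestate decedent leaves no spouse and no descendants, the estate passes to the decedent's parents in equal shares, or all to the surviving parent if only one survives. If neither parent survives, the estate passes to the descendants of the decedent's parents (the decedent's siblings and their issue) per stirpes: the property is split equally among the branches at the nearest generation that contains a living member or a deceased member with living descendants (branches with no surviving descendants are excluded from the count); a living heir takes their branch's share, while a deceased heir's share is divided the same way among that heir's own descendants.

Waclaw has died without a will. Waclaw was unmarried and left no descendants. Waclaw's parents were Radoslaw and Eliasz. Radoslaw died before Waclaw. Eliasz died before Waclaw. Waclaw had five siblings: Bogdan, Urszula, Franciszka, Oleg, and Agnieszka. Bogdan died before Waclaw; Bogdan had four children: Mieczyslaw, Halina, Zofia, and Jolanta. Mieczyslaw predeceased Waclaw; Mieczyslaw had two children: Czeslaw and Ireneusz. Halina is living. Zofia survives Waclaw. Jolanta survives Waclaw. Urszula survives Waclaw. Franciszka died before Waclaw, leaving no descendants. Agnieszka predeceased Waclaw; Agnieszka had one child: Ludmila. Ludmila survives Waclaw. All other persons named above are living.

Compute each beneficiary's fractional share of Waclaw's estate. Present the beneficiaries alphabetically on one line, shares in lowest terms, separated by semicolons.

Czeslaw 1/32; Halina 1/16; Ireneusz 1/32; Jolanta 1/16; Ludmila 1/4; Oleg 1/4; Urszula 1/4; Zofia 1/16

Neither parent survives and there are no descendants, so the estate passes to Waclaw's siblings and their issue per stirpes.
Franciszka left no surviving issue, so that branch lapses and is disregarded.
The estate is divided into 4 equal shares of 1/4 among Bogdan, Urszula, Oleg, Agnieszka.
Bogdan predeceased; the 1/4 allotted to Bogdan's branch passes to Bogdan's issue by representation.
The 1/4 is divided into 4 equal shares of 1/16 among Mieczyslaw, Halina, Zofia, Jolanta.
Mieczyslaw predeceased; the 1/16 allotted to Mieczyslaw's branch passes to Mieczyslaw's issue by representation.
The 1/16 is divided into 2 equal shares of 1/32 among Czeslaw, Ireneusz.
Czeslaw is living and takes 1/32.
Ireneusz is living and takes 1/32.
Halina is living and takes 1/16.
Zofia is living and takes 1/16.
Jolanta is living and takes 1/16.
Urszula is living and takes 1/4.
Oleg is living and takes 1/4.
Agnieszka predeceased; the 1/4 allotted to Agnieszka's branch passes to Agnieszka's issue by representation.
Ludmila is the sole taker at this level and receives the full 1/4.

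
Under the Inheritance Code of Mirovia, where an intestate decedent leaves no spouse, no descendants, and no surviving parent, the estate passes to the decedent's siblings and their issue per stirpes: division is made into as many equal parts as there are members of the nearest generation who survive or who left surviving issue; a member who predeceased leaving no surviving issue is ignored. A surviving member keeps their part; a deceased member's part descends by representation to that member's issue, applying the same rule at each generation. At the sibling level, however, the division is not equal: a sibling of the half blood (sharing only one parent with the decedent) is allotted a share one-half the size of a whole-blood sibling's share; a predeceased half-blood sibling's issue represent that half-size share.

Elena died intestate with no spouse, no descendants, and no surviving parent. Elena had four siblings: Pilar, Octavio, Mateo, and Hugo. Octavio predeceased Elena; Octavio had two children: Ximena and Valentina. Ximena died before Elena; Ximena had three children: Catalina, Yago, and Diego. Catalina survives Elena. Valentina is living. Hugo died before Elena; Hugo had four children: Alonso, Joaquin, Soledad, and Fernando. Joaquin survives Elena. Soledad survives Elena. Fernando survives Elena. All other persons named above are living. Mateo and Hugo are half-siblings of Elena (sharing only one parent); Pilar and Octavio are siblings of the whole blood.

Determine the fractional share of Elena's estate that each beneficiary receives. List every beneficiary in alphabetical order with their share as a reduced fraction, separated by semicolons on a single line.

Alonso 1/24; Catalina 1/18; Diego 1/18; Fernando 1/24; Joaquin 1/24; Mateo 1/6; Pilar 1/3; Soledad 1/24; Valentina 1/6; Yago 1/18

No spouse, descendants, or parent survives, so the estate passes to Elena's siblings per stirpes.
Half-blood siblings count for one-half the weight of whole-blood siblings at the initial division.
Dividing 1 in proportion to weights (total weight 3): Pilar (weight 1) → 1/3; Octavio (weight 1) → 1/3; Mateo (weight 1/2) → 1/6; Hugo (weight 1/2) → 1/6.
Pilar is living and takes 1/3.
Octavio predeceased; the 1/3 allotted to Octavio's branch passes to Octavio's issue by representation.
The 1/3 is divided into 2 equal shares of 1/6 among Ximena, Valentina.
Ximena predeceased; the 1/6 allotted to Ximena's branch passes to Ximena's issue by representation.
The 1/6 is divided into 3 equal shares of 1/18 among Catalina, Yago, Diego.
Catalina is living and takes 1/18.
Yago is living and takes 1/18.
Diego is living and takes 1/18.
Valentina is living and takes 1/6.
Mateo is living and takes 1/6.
Hugo predeceased; the 1/6 allotted to Hugo's branch passes to Hugo's issue by representation.
The 1/6 is divided into 4 equal shares of 1/24 among Alonso, Joaquin, Soledad, Fernando.
Alonso is living and takes 1/24.
Joaquin is living and takes 1/24.
Soledad is living and takes 1/24.
Fernando is living and takes 1/24.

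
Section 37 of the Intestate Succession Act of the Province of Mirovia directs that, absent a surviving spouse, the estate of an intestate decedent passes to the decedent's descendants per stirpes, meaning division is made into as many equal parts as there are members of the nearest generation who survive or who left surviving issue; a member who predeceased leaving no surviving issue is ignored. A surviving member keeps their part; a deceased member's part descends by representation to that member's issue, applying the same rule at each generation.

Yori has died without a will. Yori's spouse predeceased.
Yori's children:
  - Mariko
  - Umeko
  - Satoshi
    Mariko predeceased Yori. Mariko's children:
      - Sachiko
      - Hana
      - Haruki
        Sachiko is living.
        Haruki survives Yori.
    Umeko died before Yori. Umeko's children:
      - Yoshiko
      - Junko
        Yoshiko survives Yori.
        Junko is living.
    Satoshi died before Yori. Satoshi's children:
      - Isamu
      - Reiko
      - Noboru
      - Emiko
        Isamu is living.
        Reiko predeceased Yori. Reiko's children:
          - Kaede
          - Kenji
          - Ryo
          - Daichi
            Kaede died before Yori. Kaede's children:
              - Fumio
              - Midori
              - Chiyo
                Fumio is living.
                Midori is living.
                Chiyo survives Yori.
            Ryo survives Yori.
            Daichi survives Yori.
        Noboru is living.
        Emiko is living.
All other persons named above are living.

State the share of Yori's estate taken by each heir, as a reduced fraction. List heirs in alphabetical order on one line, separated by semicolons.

There is no surviving spouse, so the entire estate passes to Yori's descendants per stirpes.
The estate is divided into 3 equal shares of 1/3 among Mariko, Umeko, Satoshi.
Mariko predeceased; the 1/3 allotted to Mariko's branch passes to Mariko's issue by representation.
The 1/3 is divided into 3 equal shares of 1/9 among Sachiko, Hana, Haruki.
Sachiko is living and takes 1/9.
Hana is living and takes 1/9.
Haruki is living and takes 1/9.
Umeko predeceased; the 1/3 allotted to Umeko's branch passes to Umeko's issue by representation.
The 1/3 is divided into 2 equal shares of 1/6 among Yoshiko, Junko.
Yoshiko is living and takes 1/6.
Junko is living and takes 1/6.
Satoshi predeceased; the 1/3 allotted to Satoshi's branch passes to Satoshi's issue by representation.
The 1/3 is divided into 4 equal shares of 1/12 among Isamu, Reiko, Noboru, Emiko.
Isamu is living and takes 1/12.
Reiko predeceased; the 1/12 allotted to Reiko's branch passes to Reiko's issue by representation.
The 1/12 is divided into 4 equal shares of 1/48 among Kaede, Kenji, Ryo, Daichi.
Kaede predeceased; the 1/48 allotted to Kaede's branch passes to Kaede's issue by representation.
The 1/48 is divided into 3 equal shares of 1/144 among Fumio, Midori, Chiyo.
Fumio is living and takes 1/144.
Midori is living and takes 1/144.
Chiyo is living and takes 1/144.
Kenji is living and takes 1/48.
Ryo is living and takes 1/48.
Daichi is living and takes 1/48.
Noboru is living and takes 1/12.
Emiko is living and takes 1/12.

Chiyo 1/144; Daichi 1/48; Emiko 1/12; Fumio 1/144; Hana 1/9; Haruki 1/9; Isamu 1/12; Junko 1/6; Kenji 1/48; Midori 1/144; Noboru 1/12; Ryo 1/48; Sachiko 1/9; Yoshiko 1/6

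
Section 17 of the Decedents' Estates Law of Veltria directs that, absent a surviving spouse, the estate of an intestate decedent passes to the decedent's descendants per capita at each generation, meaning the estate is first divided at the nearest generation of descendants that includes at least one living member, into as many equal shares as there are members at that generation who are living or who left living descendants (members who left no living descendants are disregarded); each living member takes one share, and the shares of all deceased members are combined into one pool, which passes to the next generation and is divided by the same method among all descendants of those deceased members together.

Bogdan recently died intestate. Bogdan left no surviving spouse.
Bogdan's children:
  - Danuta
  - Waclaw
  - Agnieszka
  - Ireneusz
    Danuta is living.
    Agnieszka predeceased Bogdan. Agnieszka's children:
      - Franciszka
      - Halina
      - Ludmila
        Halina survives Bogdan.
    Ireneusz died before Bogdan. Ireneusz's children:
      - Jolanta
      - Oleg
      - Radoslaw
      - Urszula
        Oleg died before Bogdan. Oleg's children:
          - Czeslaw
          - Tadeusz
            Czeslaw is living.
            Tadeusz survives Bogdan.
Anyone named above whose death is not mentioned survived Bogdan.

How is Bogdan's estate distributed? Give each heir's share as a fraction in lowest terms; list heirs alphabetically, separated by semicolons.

There is no surviving spouse, so the entire estate passes to Bogdan's descendants per capita at each generation.
At generation 1 (Danuta, Waclaw, Agnieszka, Ireneusz) there are 4 shares of (1)/4 = 1/4 each.
Living: Danuta and Waclaw — each takes 1/4.
Deceased: Agnieszka and Ireneusz. Their combined 1/2 is pooled and carried to generation 2.
At generation 2 (Franciszka, Halina, Ludmila, Jolanta, Oleg, Radoslaw, Urszula) there are 7 shares of (1/2)/7 = 1/14 each.
Living: Franciszka, Halina, Ludmila, Jolanta, Radoslaw, and Urszula — each takes 1/14.
Deceased: Oleg. That 1/14 share is carried to generation 3.
At generation 3 (Czeslaw, Tadeusz) there are 2 shares of (1/14)/2 = 1/28 each.
Living: Czeslaw and Tadeusz — each takes 1/28.

Czeslaw 1/28; Danuta 1/4; Franciszka 1/14; Halina 1/14; Jolanta 1/14; Ludmila 1/14; Radoslaw 1/14; Tadeusz 1/28; Urszula 1/14; Waclaw 1/4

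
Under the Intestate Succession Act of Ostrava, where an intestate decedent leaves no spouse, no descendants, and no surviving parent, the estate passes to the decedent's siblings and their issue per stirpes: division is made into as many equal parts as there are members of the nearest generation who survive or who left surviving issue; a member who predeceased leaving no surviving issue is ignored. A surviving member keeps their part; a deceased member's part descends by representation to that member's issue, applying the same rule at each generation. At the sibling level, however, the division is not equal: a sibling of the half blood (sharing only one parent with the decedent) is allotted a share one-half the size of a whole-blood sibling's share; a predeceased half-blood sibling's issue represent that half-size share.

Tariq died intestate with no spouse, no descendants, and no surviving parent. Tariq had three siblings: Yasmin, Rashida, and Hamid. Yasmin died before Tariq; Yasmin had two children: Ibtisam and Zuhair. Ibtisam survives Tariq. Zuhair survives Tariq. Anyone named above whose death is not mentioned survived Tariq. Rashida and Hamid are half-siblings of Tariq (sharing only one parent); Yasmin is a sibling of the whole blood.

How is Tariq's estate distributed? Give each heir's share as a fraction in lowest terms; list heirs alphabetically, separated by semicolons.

No spouse, descendants, or parent survives, so the estate passes to Tariq's siblings per stirpes.
Half-blood siblings count for one-half the weight of whole-blood siblings at the initial division.
Dividing 1 in proportion to weights (total weight 2): Yasmin (weight 1) → 1/2; Rashida (weight 1/2) → 1/4; Hamid (weight 1/2) → 1/4.
Yasmin predeceased; the 1/2 allotted to Yasmin's branch passes to Yasmin's issue by representation.
The 1/2 is divided into 2 equal shares of 1/4 among Ibtisam, Zuhair.
Ibtisam is living and takes 1/4.
Zuhair is living and takes 1/4.
Rashida is living and takes 1/4.
Hamid is living and takes 1/4.

Hamid 1/4; Ibtisam 1/4; Rashida 1/4; Zuhair 1/4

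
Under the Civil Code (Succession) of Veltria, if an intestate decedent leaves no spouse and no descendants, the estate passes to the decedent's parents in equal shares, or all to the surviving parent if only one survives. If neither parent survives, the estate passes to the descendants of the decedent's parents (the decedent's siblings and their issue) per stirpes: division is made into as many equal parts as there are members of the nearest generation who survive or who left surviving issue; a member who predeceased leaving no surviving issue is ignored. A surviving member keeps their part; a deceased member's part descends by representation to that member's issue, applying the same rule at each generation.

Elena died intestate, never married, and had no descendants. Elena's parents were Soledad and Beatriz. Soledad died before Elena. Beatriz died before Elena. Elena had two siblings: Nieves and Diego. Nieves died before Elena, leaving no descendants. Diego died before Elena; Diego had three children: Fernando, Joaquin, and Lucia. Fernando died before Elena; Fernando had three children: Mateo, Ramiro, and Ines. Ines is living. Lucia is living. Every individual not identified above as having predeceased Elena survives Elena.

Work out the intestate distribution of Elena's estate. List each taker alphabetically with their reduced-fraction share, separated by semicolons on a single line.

Ines 1/9; Joaquin 1/3; Lucia 1/3; Mateo 1/9; Ramiro 1/9

Neither parent survives and there are no descendants, so the estate passes to Elena's siblings and their issue per stirpes.
Nieves left no surviving issue, so that branch lapses and is disregarded.
Diego's line is the sole branch at this level, so the full 1 passes to Diego's issue by representation.
The estate is divided into 3 equal shares of 1/3 among Fernando, Joaquin, Lucia.
Fernando predeceased; the 1/3 allotted to Fernando's branch passes to Fernando's issue by representation.
The 1/3 is divided into 3 equal shares of 1/9 among Mateo, Ramiro, Ines.
Mateo is living and takes 1/9.
Ramiro is living and takes 1/9.
Ines is living and takes 1/9.
Joaquin is living and takes 1/3.
Lucia is living and takes 1/3.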